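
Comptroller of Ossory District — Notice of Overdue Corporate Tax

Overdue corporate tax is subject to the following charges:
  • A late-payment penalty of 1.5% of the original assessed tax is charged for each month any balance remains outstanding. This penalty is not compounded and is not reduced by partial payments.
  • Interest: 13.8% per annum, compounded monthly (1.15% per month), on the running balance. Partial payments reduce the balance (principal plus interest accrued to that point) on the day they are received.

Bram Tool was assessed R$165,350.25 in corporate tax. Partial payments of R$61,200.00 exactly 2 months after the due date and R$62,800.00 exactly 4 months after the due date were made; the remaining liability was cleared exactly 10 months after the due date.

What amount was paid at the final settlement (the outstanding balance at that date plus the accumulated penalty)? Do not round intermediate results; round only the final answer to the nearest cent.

R$75,860.88

Balance at month 2: R$165,350.2500 × (1 + 0.0115)^2 = R$169,175.1733…
After R$61,200.00 payment: R$169,175.1733… − R$61,200.00 = R$107,975.1733…
Balance at month 4: R$107,975.1733… × (1 + 0.0115)^2 = R$110,472.8820…
After R$62,800.00 payment: R$110,472.8820… − R$62,800.00 = R$47,672.8820…
Balance at month 10: R$47,672.8820… × (1 + 0.0115)^6 = R$51,058.3446…
Penalty: 10 × 1.5% × R$165,350.25 = R$24,802.54…
Final settlement = outstanding balance + penalty = R$51,058.3446… + R$24,802.54… = R$75,860.88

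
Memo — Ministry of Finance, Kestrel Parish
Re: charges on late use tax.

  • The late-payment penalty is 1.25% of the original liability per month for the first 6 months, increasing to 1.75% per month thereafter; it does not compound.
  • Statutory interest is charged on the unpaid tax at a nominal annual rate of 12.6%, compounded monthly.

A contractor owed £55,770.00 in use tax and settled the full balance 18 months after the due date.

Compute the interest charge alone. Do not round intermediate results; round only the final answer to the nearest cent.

Interest (12.6%/yr ÷ 12 = 1.05%/month): £55,770.00 × ((1 + 0.0105)^18 − 1) = £11,536.0906…

£11,536.09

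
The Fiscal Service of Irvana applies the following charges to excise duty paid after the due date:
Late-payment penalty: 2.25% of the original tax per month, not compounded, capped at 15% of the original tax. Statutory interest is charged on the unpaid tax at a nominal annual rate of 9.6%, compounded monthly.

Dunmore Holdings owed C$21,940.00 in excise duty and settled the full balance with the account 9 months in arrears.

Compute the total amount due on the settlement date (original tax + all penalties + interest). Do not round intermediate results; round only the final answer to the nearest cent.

Penalty (uncapped): 9 × 2.25% × C$21,940.00 = C$4,442.85; cap = 15% × C$21,940.00 = C$3,291.00 → penalty = C$3,291.00
Interest (9.6%/yr ÷ 12 = 0.8%/month): C$21,940.00 × ((1 + 0.008)^9 − 1) = C$1,631.1848…
Total = C$21,940.00 + C$3,291.0000 + C$1,631.1848… = C$26,862.18

C$26,862.18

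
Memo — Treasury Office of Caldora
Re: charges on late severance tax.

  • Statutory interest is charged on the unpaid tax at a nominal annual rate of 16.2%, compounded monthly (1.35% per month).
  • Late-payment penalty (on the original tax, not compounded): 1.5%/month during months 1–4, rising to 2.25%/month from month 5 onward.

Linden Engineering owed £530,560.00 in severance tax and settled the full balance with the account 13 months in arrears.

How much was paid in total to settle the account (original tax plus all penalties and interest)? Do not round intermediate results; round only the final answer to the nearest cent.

£770,873.71

Penalty, months 1–4: 4 × 1.5% × £530,560.00 = £31,833.60
Penalty, months 5–13: 9 × 2.25% × £530,560.00 = £107,438.40
Interest: £530,560.00 × ((1 + 0.0135)^13 − 1) = £530,560.00 × 0.1904435… = £101,041.7053…
Total = £530,560.00 + £139,272.0000 + £101,041.7053… = £770,873.71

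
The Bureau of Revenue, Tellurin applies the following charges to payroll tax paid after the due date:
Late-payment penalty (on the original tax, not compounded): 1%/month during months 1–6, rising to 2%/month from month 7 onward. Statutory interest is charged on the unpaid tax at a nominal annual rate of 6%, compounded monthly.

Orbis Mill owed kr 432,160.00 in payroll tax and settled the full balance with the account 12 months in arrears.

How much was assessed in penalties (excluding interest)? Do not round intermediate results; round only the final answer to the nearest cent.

Penalty, months 1–6: 6 × 1% × kr 432,160.00 = kr 25,929.60
Penalty, months 7–12: 6 × 2% × kr 432,160.00 = kr 51,859.20
Total penalty = kr 25,929.60 + kr 51,859.20 = kr 77,788.80

kr 77,788.80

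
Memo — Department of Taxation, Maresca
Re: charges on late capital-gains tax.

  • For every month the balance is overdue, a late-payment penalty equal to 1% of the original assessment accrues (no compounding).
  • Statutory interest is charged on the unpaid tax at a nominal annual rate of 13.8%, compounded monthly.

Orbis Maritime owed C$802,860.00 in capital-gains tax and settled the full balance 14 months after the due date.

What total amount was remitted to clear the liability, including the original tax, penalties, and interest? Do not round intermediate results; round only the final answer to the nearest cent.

C$1,054,641.93

Late-payment penalty = 1% × C$802,860.00 × 14 mo = C$112,400.40
Interest (13.8%/yr ÷ 12 = 1.15%/month): C$802,860.00 × ((1 + 0.0115)^14 − 1) = C$139,381.5265…
Total = C$802,860.00 + C$112,400.4000 + C$139,381.5265… = C$1,054,641.93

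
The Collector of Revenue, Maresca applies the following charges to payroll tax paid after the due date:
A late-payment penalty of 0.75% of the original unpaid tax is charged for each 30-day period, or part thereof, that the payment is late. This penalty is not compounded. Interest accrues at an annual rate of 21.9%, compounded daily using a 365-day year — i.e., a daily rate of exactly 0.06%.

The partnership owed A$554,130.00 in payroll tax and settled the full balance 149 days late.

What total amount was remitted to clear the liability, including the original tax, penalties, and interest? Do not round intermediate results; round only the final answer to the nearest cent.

Penalty periods: ⌈149/30⌉ = 5; penalty = 5 × 0.75% × A$554,130.00 = A$20,779.88…
Interest: A$554,130.00 × ((1 + 0.0006)^149 − 1) = A$554,130.00 × 0.09348866… = A$51,804.8712…
Total = A$554,130.00 + A$20,779.8750 + A$51,804.8712… = A$626,714.75

A$626,714.75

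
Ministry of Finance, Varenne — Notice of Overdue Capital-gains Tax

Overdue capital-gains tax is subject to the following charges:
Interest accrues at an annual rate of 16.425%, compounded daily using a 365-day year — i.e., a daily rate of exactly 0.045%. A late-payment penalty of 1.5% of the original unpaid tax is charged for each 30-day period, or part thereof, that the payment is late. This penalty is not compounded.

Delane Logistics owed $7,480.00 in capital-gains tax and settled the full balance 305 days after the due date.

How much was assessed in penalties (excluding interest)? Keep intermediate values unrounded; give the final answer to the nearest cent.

Penalty periods: ⌈305/30⌉ = 11; penalty = 11 × 1.5% × $7,480.00 = $1,234.20

$1,234.20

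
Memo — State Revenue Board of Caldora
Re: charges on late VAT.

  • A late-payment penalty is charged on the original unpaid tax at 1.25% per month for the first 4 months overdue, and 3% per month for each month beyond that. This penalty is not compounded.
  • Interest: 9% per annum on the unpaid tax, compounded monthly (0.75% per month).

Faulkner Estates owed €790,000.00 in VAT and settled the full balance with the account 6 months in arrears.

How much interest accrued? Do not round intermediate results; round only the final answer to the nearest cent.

Interest: €790,000.00 × ((1 + 0.0075)^6 − 1) = €790,000.00 × 0.0458522… = €36,223.2657…

€36,223.27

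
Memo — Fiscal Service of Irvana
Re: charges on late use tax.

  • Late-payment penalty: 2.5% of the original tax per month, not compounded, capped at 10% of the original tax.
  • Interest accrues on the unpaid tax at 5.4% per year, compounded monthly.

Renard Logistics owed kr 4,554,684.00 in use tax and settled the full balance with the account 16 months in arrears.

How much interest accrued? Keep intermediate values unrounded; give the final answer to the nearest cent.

Interest (5.4%/yr ÷ 12 = 0.45%/month): kr 4,554,684.00 × ((1 + 0.0045)^16 − 1) = kr 339,240.9919…

kr 339,240.99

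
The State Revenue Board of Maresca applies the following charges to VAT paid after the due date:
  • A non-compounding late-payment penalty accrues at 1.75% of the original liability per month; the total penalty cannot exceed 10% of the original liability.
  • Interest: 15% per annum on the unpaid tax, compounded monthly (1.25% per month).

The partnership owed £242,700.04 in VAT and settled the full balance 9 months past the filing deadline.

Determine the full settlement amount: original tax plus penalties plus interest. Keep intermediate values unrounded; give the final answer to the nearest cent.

Penalty (uncapped): 9 × 1.75% × £242,700.04 = £38,225.26…; cap = 10% × £242,700.04 = £24,270.00… → penalty = £24,270.00…
Interest: £242,700.04 × ((1 + 0.0125)^9 − 1) = £242,700.04 × 0.1182922… = £28,709.5162…
Total = £242,700.04 + £24,270.0040 + £28,709.5162… = £295,679.56

£295,679.56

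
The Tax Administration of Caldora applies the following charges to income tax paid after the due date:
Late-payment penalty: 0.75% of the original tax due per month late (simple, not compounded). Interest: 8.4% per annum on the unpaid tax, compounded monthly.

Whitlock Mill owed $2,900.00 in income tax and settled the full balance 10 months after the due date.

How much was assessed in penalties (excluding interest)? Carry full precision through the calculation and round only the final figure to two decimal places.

Late-payment penalty = 0.75% × $2,900.00 × 10 mo = $217.50

$217.50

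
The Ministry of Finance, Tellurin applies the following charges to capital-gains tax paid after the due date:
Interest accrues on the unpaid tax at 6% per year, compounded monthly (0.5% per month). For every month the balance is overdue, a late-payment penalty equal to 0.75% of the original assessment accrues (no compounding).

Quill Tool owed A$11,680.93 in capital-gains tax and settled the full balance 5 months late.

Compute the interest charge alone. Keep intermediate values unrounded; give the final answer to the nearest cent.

Interest: A$11,680.93 × ((1 + 0.005)^5 − 1) = A$11,680.93 × 0.0252513… = A$294.9581…

A$294.96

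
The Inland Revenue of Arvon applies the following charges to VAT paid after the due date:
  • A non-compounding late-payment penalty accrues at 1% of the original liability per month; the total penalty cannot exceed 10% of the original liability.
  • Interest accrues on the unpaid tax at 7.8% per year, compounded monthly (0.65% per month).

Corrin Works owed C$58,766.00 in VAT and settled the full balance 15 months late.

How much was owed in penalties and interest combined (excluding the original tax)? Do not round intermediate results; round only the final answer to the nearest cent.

Penalty (uncapped): 15 × 1% × C$58,766.00 = C$8,814.90; cap = 10% × C$58,766.00 = C$5,876.60 → penalty = C$5,876.60
Interest: C$58,766.00 × ((1 + 0.0065)^15 − 1) = C$58,766.00 × 0.1020637… = C$5,997.8740…
Penalties + interest = C$5,876.6000 + C$5,997.8740… = C$11,874.47

C$11,874.47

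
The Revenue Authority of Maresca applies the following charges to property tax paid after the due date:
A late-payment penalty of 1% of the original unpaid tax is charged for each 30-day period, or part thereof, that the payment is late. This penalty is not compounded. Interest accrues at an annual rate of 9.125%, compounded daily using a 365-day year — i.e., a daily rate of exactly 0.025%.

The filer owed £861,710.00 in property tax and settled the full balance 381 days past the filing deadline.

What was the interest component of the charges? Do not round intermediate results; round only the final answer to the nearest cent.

Interest: £861,710.00 × ((1 + 0.00025)^381 − 1) = £861,710.00 × 0.09992071… = £86,102.6753…

£86,102.68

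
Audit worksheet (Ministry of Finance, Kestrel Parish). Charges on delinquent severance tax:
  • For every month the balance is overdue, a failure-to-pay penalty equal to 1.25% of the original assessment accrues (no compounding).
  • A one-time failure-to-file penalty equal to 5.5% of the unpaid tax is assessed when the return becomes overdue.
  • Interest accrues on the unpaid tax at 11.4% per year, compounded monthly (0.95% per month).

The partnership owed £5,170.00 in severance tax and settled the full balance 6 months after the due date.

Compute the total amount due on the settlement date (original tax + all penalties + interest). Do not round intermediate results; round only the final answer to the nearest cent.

Failure-to-file penalty: 5.5% × £5,170.00 = £284.35
Failure-to-pay penalty = 1.25% × £5,170.00 × 6 mo = £387.75
Interest: £5,170.00 × ((1 + 0.0095)^6 − 1) = £5,170.00 × 0.0583710… = £301.7782…
Total = £5,170.00 + £672.1000 + £301.7782… = £6,143.88

£6,143.88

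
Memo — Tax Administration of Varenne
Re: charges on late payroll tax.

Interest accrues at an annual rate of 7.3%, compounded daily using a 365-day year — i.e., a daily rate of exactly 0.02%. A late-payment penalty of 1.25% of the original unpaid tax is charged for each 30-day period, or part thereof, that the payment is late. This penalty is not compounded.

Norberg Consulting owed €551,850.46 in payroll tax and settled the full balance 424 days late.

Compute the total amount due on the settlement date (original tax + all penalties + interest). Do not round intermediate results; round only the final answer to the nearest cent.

€704,155.73

Penalty periods: ⌈424/30⌉ = 15; penalty = 15 × 1.25% × €551,850.46 = €103,471.96…
Interest: €551,850.46 × ((1 + 0.0002)^424 − 1) = €551,850.46 × 0.08849012… = €48,833.3111…
Total = €551,850.46 + €103,471.9613… + €48,833.3111… = €704,155.73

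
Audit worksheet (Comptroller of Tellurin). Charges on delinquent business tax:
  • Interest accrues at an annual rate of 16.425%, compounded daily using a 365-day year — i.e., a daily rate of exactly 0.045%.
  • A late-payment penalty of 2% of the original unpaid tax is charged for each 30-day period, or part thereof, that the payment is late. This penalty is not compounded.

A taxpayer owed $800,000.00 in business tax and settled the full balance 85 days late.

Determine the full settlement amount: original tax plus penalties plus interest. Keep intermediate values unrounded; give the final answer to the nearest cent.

Penalty periods: ⌈85/30⌉ = 3; penalty = 3 × 2% × $800,000.00 = $48,000.00
Interest: $800,000.00 × ((1 + 0.00045)^85 − 1) = $800,000.00 × 0.03898201… = $31,185.6072…
Total = $800,000.00 + $48,000.0000 + $31,185.6072… = $879,185.61

$879,185.61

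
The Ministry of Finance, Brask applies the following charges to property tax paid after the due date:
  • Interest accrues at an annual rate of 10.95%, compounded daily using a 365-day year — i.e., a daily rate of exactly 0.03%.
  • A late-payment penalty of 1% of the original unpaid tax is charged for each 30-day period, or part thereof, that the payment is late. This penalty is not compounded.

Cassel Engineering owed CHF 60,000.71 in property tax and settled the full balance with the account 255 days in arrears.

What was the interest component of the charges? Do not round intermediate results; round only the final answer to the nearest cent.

Interest: CHF 60,000.71 × ((1 + 0.0003)^255 − 1) = CHF 60,000.71 × 0.07948981… = CHF 4,769.4448…

CHF 4,769.44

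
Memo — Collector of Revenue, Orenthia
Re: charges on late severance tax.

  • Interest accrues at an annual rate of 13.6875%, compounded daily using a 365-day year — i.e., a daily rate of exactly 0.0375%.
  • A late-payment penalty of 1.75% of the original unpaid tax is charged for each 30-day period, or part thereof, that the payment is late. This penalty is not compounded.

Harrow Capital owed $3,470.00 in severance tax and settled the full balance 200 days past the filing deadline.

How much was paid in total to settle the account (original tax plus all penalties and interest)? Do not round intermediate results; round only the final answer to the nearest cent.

$4,165.28

Penalty periods: ⌈200/30⌉ = 7; penalty = 7 × 1.75% × $3,470.00 = $425.08…
Interest: $3,470.00 × ((1 + 0.000375)^200 − 1) = $3,470.00 × 0.07786900… = $270.2054…
Total = $3,470.00 + $425.0750 + $270.2054… = $4,165.28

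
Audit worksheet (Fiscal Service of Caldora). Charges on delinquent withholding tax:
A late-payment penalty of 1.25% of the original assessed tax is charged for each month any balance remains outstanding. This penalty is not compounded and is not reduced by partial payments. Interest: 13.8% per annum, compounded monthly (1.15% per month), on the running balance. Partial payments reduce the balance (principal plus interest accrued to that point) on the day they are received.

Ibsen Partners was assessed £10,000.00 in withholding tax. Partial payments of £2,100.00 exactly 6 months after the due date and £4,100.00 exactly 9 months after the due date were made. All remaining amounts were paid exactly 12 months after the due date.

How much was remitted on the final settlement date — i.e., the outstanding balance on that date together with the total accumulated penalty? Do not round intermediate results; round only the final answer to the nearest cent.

£6,478.51

Balance at month 6: £10,000.0000 × (1 + 0.0115)^6 = £10,710.1443…
After £2,100.00 payment: £10,710.1443… − £2,100.00 = £8,610.1443…
Balance at month 9: £8,610.1443… × (1 + 0.0115)^3 = £8,910.6235…
After £4,100.00 payment: £8,910.6235… − £4,100.00 = £4,810.6235…
Balance at month 12: £4,810.6235… × (1 + 0.0115)^3 = £4,978.5059…
Penalty: 12 × 1.25% × £10,000.00 = £1,500.00
Final settlement = outstanding balance + penalty = £4,978.5059… + £1,500.00 = £6,478.51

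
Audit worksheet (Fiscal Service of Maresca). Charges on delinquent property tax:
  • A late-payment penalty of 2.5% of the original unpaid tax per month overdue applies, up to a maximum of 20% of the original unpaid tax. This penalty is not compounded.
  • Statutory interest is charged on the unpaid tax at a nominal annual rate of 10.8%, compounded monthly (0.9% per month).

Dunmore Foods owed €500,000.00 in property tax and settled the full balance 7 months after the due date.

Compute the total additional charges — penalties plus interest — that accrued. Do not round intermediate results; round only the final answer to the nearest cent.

€119,863.37

Penalty: 7 × 2.5% × €500,000.00 = €87,500.00 (below the 20% cap of €100,000.00)
Interest: €500,000.00 × ((1 + 0.009)^7 − 1) = €500,000.00 × 0.0647267… = €32,363.3729…
Penalties + interest = €87,500.0000 + €32,363.3729… = €119,863.37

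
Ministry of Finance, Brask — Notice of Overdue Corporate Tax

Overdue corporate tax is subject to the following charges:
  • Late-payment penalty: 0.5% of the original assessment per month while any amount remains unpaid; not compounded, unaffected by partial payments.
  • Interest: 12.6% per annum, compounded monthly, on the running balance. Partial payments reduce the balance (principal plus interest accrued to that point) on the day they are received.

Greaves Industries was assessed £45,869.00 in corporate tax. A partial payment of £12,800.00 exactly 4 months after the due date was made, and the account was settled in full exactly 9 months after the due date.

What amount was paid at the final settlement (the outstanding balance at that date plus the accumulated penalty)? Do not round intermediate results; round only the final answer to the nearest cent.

Monthly rate = 12.6% ÷ 12 = 1.05%
Balance at month 4: £45,869.0000 × (1 + 0.0105)^4 = £47,826.0533…
After £12,800.00 payment: £47,826.0533… − £12,800.00 = £35,026.0533…
Balance at month 9: £35,026.0533… × (1 + 0.0105)^5 = £36,903.9449…
Penalty: 9 × 0.5% × £45,869.00 = £2,064.11…
Final settlement = outstanding balance + penalty = £36,903.9449… + £2,064.11… = £38,968.05

£38,968.05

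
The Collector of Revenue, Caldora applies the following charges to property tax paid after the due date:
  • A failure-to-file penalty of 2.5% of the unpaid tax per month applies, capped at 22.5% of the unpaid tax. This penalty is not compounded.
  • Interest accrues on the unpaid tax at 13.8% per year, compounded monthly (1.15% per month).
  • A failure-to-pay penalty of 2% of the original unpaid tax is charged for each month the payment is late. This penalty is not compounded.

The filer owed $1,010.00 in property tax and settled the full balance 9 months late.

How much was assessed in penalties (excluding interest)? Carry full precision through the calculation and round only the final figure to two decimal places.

Failure-to-file: 9 × 2.5% × $1,010.00 = $227.25, capped at 22.5% × $1,010.00 = $227.25
Failure-to-pay penalty: 9 × 2% × $1,010.00 = $181.80
Total penalty = $227.25 + $181.80 = $409.05

$409.05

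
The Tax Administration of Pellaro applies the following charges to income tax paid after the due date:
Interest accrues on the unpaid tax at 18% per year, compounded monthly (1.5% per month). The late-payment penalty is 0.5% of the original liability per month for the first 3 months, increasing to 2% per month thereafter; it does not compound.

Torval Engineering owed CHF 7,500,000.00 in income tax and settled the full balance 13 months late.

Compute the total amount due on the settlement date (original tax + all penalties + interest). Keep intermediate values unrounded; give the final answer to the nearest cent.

Penalty, months 1–3: 3 × 0.5% × CHF 7,500,000.00 = CHF 112,500.00
Penalty, months 4–13: 10 × 2% × CHF 7,500,000.00 = CHF 1,500,000.00
Interest: CHF 7,500,000.00 × ((1 + 0.015)^13 − 1) = CHF 7,500,000.00 × 0.2135524… = CHF 1,601,643.3303…
Total = CHF 7,500,000.00 + CHF 1,612,500.0000 + CHF 1,601,643.3303… = CHF 10,714,143.33

CHF 10,714,143.33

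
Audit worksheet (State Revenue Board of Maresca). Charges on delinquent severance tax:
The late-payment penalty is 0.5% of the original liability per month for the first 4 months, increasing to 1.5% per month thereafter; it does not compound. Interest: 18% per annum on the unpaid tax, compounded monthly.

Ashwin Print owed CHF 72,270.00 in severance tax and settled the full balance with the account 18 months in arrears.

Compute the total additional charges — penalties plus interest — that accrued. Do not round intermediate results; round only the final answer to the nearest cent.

Penalty, months 1–4: 4 × 0.5% × CHF 72,270.00 = CHF 1,445.40
Penalty, months 5–18: 14 × 1.5% × CHF 72,270.00 = CHF 15,176.70
Interest (18%/yr ÷ 12 = 1.5%/month): CHF 72,270.00 × ((1 + 0.015)^18 − 1) = CHF 22,211.5078…
Penalties + interest = CHF 16,622.1000 + CHF 22,211.5078… = CHF 38,833.61

CHF 38,833.61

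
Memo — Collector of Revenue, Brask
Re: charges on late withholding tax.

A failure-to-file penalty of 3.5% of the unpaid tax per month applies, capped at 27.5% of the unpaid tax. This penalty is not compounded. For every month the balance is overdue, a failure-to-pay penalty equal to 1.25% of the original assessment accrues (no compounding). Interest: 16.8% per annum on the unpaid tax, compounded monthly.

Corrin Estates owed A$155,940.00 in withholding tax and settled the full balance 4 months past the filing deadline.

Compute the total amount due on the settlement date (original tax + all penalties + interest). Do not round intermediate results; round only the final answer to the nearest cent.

A$194,486.34

Failure-to-file: 4 × 3.5% × A$155,940.00 = A$21,831.60 (under the 27.5% cap)
Failure-to-pay penalty: 4 × 1.25% × A$155,940.00 = A$7,797.00
Interest (16.8%/yr ÷ 12 = 1.4%/month): A$155,940.00 × ((1 + 0.014)^4 − 1) = A$8,917.7430…
Total = A$155,940.00 + A$29,628.6000 + A$8,917.7430… = A$194,486.34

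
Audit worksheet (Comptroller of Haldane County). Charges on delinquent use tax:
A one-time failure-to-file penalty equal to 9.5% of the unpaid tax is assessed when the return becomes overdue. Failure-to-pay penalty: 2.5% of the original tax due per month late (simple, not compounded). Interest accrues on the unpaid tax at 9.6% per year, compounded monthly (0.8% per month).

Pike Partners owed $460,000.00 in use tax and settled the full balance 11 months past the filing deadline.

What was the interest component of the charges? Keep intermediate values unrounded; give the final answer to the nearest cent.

Interest: $460,000.00 × ((1 + 0.008)^11 − 1) = $460,000.00 × 0.0916058… = $42,138.6896…

$42,138.69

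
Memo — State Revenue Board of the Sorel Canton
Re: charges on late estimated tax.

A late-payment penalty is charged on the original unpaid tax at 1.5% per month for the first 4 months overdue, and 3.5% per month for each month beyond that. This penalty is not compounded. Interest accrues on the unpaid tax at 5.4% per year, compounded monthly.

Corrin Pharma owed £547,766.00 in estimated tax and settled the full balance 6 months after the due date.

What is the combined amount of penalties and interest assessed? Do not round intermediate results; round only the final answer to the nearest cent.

£86,166.65

Penalty, months 1–4: 4 × 1.5% × £547,766.00 = £32,865.96
Penalty, months 5–6: 2 × 3.5% × £547,766.00 = £38,343.62
Interest (5.4%/yr ÷ 12 = 0.45%/month): £547,766.00 × ((1 + 0.0045)^6 − 1) = £14,957.0676…
Penalties + interest = £71,209.5800 + £14,957.0676… = £86,166.65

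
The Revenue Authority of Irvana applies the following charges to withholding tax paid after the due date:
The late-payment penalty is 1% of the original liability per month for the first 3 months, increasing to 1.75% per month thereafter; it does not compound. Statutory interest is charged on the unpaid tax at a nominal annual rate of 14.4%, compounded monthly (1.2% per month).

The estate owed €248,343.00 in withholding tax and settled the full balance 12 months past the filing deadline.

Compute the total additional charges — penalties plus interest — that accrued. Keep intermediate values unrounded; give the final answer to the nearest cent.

€84,782.97

Penalty, months 1–3: 3 × 1% × €248,343.00 = €7,450.29
Penalty, months 4–12: 9 × 1.75% × €248,343.00 = €39,114.02…
Interest: €248,343.00 × ((1 + 0.012)^12 − 1) = €248,343.00 × 0.1538946… = €38,218.6527…
Penalties + interest = €46,564.3125 + €38,218.6527… = €84,782.97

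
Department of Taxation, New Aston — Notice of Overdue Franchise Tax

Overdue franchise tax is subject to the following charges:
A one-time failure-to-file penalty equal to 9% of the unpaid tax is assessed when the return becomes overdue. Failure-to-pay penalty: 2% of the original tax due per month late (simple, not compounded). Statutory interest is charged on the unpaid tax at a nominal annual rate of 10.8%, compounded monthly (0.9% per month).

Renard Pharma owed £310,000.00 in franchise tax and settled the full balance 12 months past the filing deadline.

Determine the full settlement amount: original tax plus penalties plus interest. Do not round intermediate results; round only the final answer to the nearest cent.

£447,488.00

Failure-to-file penalty: 9% × £310,000.00 = £27,900.00
Failure-to-pay penalty: 12 × 2% × £310,000.00 = £74,400.00
Interest: £310,000.00 × ((1 + 0.009)^12 − 1) = £310,000.00 × 0.1135097… = £35,187.9992…
Total = £310,000.00 + £102,300.0000 + £35,187.9992… = £447,488.00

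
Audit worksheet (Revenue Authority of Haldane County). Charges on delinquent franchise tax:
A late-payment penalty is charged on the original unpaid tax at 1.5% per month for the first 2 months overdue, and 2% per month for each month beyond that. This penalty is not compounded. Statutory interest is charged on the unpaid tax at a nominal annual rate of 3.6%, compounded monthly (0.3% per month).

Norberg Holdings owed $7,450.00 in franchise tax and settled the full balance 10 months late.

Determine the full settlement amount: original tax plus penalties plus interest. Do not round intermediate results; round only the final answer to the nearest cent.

$9,092.04

Penalty, months 1–2: 2 × 1.5% × $7,450.00 = $223.50
Penalty, months 3–10: 8 × 2% × $7,450.00 = $1,192.00
Interest: $7,450.00 × ((1 + 0.003)^10 − 1) = $7,450.00 × 0.0304083… = $226.5415…
Total = $7,450.00 + $1,415.5000 + $226.5415… = $9,092.04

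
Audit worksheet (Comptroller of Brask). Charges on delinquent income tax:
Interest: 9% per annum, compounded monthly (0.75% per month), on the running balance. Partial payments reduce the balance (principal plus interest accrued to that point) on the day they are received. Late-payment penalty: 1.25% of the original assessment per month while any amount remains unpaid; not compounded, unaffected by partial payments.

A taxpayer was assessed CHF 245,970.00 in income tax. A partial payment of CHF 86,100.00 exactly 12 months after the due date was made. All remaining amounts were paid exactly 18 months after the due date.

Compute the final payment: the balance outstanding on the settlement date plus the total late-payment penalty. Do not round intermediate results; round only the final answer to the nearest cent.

CHF 246,675.31

Balance at month 12: CHF 245,970.0000 × (1 + 0.0075)^12 = CHF 269,043.6826…
After CHF 86,100.00 payment: CHF 269,043.6826… − CHF 86,100.00 = CHF 182,943.6826…
Balance at month 18: CHF 182,943.6826… × (1 + 0.0075)^6 = CHF 191,332.0594…
Penalty: 18 × 1.25% × CHF 245,970.00 = CHF 55,343.25
Final settlement = outstanding balance + penalty = CHF 191,332.0594… + CHF 55,343.25 = CHF 246,675.31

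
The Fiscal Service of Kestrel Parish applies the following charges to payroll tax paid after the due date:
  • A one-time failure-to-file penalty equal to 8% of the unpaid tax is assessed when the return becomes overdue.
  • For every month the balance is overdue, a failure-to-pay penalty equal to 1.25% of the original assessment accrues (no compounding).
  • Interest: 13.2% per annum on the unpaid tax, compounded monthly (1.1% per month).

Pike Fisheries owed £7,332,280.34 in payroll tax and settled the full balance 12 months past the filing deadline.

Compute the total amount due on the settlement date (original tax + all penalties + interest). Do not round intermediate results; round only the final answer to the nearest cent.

£10,047,322.54

Failure-to-file penalty: 8% × £7,332,280.34 = £586,582.43…
Failure-to-pay penalty: 12 × 1.25% × £7,332,280.34 = £1,099,842.05…
Interest: £7,332,280.34 × ((1 + 0.011)^12 − 1) = £7,332,280.34 × 0.1402862… = £1,028,617.7206…
Total = £7,332,280.34 + £1,686,424.4782 + £1,028,617.7206… = £10,047,322.54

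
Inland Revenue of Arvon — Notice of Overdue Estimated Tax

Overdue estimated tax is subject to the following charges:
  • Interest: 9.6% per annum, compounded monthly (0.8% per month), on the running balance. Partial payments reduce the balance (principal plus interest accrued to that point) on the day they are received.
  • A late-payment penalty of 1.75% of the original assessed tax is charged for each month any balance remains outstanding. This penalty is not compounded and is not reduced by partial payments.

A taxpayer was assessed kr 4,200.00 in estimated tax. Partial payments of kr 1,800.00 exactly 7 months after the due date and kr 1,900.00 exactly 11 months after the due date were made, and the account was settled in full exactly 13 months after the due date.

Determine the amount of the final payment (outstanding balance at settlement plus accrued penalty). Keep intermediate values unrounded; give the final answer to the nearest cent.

kr 1,795.23

Balance at month 7: kr 4,200.0000 × (1 + 0.008)^7 = kr 4,440.9207…
After kr 1,800.00 payment: kr 4,440.9207… − kr 1,800.00 = kr 2,640.9207…
Balance at month 11: kr 2,640.9207… × (1 + 0.008)^4 = kr 2,726.4497…
After kr 1,900.00 payment: kr 2,726.4497… − kr 1,900.00 = kr 826.4497…
Balance at month 13: kr 826.4497… × (1 + 0.008)^2 = kr 839.7258…
Penalty: 13 × 1.75% × kr 4,200.00 = kr 955.50
Final settlement = outstanding balance + penalty = kr 839.7258… + kr 955.50 = kr 1,795.23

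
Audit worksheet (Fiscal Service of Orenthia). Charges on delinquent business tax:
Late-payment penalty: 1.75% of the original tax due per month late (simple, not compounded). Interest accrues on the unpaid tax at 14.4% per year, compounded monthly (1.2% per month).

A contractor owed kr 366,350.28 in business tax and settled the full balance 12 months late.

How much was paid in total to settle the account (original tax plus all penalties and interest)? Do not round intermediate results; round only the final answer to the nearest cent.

kr 499,663.18

Late-payment penalty = 1.75% × kr 366,350.28 × 12 mo = kr 76,933.56…
Interest: kr 366,350.28 × ((1 + 0.012)^12 − 1) = kr 366,350.28 × 0.1538946… = kr 56,379.3387…
Total = kr 366,350.28 + kr 76,933.5588 + kr 56,379.3387… = kr 499,663.18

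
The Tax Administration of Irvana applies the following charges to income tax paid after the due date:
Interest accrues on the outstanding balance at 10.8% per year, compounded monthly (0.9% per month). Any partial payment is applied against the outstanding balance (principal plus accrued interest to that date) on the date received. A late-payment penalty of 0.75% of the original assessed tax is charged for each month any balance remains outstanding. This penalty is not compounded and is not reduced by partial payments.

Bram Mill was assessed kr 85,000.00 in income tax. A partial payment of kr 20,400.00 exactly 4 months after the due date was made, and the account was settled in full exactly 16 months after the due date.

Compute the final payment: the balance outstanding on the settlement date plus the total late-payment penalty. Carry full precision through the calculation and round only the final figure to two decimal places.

Balance at month 4: kr 85,000.0000 × (1 + 0.009)^4 = kr 88,101.5584…
After kr 20,400.00 payment: kr 88,101.5584… − kr 20,400.00 = kr 67,701.5584…
Balance at month 16: kr 67,701.5584… × (1 + 0.009)^12 = kr 75,386.3403…
Penalty: 16 × 0.75% × kr 85,000.00 = kr 10,200.00
Final settlement = outstanding balance + penalty = kr 75,386.3403… + kr 10,200.00 = kr 85,586.34

kr 85,586.34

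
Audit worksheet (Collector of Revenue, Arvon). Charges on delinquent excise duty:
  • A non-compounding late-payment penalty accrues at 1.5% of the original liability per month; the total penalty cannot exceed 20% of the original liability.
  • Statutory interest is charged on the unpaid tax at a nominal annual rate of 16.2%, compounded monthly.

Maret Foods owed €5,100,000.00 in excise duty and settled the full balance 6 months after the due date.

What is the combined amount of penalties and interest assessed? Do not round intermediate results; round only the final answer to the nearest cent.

Penalty: 6 × 1.5% × €5,100,000.00 = €459,000.00 (below the 20% cap of €1,020,000.00)
Interest (16.2%/yr ÷ 12 = 1.35%/month): €5,100,000.00 × ((1 + 0.0135)^6 − 1) = €427,295.6380…
Penalties + interest = €459,000.0000 + €427,295.6380… = €886,295.64

€886,295.64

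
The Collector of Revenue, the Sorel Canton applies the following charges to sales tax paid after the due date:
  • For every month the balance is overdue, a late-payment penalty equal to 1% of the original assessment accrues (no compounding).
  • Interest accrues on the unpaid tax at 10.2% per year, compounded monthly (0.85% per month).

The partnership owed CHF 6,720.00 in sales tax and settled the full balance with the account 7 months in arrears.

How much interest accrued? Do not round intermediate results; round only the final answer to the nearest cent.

CHF 410.18

Interest: CHF 6,720.00 × ((1 + 0.0085)^7 − 1) = CHF 6,720.00 × 0.0610389… = CHF 410.1816…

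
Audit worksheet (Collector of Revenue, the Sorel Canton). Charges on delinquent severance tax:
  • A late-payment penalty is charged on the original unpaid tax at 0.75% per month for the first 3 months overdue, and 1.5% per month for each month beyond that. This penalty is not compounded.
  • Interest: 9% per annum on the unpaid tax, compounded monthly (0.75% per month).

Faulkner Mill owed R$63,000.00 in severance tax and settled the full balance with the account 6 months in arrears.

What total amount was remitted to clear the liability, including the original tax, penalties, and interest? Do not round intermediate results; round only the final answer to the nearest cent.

R$70,141.19

Penalty, months 1–3: 3 × 0.75% × R$63,000.00 = R$1,417.50
Penalty, months 4–6: 3 × 1.5% × R$63,000.00 = R$2,835.00
Interest: R$63,000.00 × ((1 + 0.0075)^6 − 1) = R$63,000.00 × 0.0458522… = R$2,888.6908…
Total = R$63,000.00 + R$4,252.5000 + R$2,888.6908… = R$70,141.19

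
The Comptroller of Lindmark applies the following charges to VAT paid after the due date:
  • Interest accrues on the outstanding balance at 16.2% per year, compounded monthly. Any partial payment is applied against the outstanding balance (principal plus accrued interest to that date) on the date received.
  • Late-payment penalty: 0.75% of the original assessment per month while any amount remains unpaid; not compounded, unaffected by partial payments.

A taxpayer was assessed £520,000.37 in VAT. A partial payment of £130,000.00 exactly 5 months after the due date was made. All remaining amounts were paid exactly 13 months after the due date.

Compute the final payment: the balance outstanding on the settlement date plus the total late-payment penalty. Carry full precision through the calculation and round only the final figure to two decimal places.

Monthly rate = 16.2% ÷ 12 = 1.35%
Balance at month 5: £520,000.3700 × (1 + 0.0135)^5 = £556,060.9762…
After £130,000.00 payment: £556,060.9762… − £130,000.00 = £426,060.9762…
Balance at month 13: £426,060.9762… × (1 + 0.0135)^8 = £474,309.4553…
Penalty: 13 × 0.75% × £520,000.37 = £50,700.04…
Final settlement = outstanding balance + penalty = £474,309.4553… + £50,700.04… = £525,009.49

£525,009.49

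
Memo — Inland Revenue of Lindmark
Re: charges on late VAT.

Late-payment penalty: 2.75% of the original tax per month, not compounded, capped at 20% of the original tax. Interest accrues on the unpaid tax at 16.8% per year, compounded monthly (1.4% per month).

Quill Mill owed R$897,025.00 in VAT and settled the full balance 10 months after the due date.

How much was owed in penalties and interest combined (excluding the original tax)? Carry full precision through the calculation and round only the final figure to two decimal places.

R$313,202.99

Penalty (uncapped): 10 × 2.75% × R$897,025.00 = R$246,681.88…; cap = 20% × R$897,025.00 = R$179,405.00 → penalty = R$179,405.00
Interest: R$897,025.00 × ((1 + 0.014)^10 − 1) = R$897,025.00 × 0.1491575… = R$133,797.9925…
Penalties + interest = R$179,405.0000 + R$133,797.9925… = R$313,202.99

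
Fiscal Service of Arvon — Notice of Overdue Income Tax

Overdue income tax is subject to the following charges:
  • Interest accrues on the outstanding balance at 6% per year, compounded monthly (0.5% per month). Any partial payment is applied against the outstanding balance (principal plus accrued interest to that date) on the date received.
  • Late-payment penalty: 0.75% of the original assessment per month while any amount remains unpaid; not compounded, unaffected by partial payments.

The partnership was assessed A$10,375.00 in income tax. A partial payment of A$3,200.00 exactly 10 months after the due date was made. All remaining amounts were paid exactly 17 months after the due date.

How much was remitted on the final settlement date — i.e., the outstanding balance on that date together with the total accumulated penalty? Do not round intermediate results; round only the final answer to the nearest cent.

A$9,302.17

Balance at month 10: A$10,375.0000 × (1 + 0.005)^10 = A$10,905.5789…
After A$3,200.00 payment: A$10,905.5789… − A$3,200.00 = A$7,705.5789…
Balance at month 17: A$7,705.5789… × (1 + 0.005)^7 = A$7,979.3534…
Penalty: 17 × 0.75% × A$10,375.00 = A$1,322.81…
Final settlement = outstanding balance + penalty = A$7,979.3534… + A$1,322.81… = A$9,302.17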